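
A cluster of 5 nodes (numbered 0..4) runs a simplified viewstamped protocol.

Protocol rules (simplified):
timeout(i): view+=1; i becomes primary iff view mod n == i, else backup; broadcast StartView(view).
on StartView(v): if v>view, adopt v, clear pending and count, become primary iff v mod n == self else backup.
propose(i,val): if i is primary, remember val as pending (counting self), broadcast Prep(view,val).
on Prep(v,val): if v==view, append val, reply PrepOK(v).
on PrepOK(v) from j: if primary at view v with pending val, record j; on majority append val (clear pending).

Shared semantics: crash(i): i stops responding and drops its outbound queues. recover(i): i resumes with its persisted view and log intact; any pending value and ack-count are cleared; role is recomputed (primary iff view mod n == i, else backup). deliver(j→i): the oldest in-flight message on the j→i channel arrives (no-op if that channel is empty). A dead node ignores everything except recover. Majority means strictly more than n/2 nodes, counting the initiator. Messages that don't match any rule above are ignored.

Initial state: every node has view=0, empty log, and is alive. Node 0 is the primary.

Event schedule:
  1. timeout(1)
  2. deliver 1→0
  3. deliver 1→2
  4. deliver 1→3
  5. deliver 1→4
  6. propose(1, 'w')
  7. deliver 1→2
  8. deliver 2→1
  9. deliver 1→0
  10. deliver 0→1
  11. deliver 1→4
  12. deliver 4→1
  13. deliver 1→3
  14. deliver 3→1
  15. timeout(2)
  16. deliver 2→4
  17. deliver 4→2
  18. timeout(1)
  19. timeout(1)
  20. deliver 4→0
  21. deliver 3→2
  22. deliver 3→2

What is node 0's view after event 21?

e1 timeout(1): 1[prim,v=1,-]
e2 deliver 1→0: 0[back,v=1,-]
e3 deliver 1→2: 2[back,v=1,-]
e4 deliver 1→3: 3[back,v=1,-]
e5 deliver 1→4: 4[back,v=1,-]
e6 propose(1,'w'): ·
e7 deliver 1→2: 2[back,v=1,w]
e8 deliver 2→1: ·
e9 deliver 1→0: 0[back,v=1,w]
e10 deliver 0→1: 1[prim,v=1,w]
e11 deliver 1→4: 4[back,v=1,w]
e12 deliver 4→1: ·
e13 deliver 1→3: 3[back,v=1,w]
e14 deliver 3→1: ·
e15 timeout(2): 2[prim,v=2,w]
e16 deliver 2→4: 4[back,v=2,w]
e17 deliver 4→2: ·
e18 timeout(1): 1[back,v=2,w]
e19 timeout(1): 1[back,v=3,w]
e20 deliver 4→0: ·
e21 deliver 3→2: ·

1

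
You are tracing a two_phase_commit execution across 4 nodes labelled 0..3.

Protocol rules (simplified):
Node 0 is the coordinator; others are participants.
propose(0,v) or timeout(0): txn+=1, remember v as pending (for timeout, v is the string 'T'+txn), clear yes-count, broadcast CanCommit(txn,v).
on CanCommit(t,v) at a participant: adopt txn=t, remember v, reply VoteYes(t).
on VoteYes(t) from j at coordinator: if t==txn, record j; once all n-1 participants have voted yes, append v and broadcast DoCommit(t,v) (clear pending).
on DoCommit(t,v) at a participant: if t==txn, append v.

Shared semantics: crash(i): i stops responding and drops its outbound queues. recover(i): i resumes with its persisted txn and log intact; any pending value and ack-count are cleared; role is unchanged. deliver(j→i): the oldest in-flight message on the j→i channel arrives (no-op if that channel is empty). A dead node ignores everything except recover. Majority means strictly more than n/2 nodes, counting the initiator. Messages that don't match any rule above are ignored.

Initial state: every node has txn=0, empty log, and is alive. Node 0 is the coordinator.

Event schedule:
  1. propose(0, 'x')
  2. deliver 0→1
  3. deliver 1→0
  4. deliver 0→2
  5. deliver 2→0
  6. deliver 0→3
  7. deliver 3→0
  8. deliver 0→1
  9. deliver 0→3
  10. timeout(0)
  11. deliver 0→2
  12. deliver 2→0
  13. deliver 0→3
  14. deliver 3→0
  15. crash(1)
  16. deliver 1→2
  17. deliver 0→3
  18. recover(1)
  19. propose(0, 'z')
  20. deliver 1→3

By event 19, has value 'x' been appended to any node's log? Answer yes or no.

1. propose(0,'x'):  <0:coor t1 ->
2. deliver 0→1:  <1:part t1 ->
3. deliver 1→0:  nop
4. deliver 0→2:  <2:part t1 ->
5. deliver 2→0:  nop
6. deliver 0→3:  <3:part t1 ->
7. deliver 3→0:  <0:coor t1 x>
8. deliver 0→1:  <1:part t1 x>
9. deliver 0→3:  <3:part t1 x>
10. timeout(0):  <0:coor t2 x>
11. deliver 0→2:  <2:part t1 x>
12. deliver 2→0:  nop
13. deliver 0→3:  <3:part t2 x>
14. deliver 3→0:  nop
15. crash(1):  <1:✗part t1 x>
16. deliver 1→2:  nop
17. deliver 0→3:  nop
18. recover(1):  <1:part t1 x>
19. propose(0,'z'):  <0:coor t3 x>

yes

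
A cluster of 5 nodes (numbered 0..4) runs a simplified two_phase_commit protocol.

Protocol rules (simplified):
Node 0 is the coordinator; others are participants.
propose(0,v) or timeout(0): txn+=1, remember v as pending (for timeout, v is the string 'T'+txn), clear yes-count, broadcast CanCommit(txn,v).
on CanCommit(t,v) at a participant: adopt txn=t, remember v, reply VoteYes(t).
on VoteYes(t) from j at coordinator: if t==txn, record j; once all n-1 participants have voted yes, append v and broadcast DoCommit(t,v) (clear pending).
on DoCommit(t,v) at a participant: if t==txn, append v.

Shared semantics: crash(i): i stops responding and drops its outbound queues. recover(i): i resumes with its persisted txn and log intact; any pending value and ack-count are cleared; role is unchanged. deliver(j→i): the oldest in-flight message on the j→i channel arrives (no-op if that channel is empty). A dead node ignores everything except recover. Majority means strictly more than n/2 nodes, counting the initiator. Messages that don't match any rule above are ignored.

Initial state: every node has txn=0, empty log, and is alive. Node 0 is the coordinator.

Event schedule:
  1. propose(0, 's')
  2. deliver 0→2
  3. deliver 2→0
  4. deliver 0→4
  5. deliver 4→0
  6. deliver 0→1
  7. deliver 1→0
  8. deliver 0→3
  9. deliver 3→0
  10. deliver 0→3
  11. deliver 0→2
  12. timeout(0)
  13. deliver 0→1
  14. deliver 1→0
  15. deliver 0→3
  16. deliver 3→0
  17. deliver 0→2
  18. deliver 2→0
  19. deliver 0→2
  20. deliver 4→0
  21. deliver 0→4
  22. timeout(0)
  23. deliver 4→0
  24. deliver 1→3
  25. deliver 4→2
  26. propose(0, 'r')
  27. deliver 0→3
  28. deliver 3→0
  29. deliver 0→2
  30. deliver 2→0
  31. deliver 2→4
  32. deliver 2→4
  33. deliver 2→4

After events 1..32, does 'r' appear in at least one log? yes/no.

step 1 propose(0,'s'): 0={coor,t=1,log=-}
step 2 deliver 0→2: 2={part,t=1,log=-}
step 3 deliver 2→0: —
step 4 deliver 0→4: 4={part,t=1,log=-}
step 5 deliver 4→0: —
step 6 deliver 0→1: 1={part,t=1,log=-}
step 7 deliver 1→0: —
step 8 deliver 0→3: 3={part,t=1,log=-}
step 9 deliver 3→0: 0={coor,t=1,log=s}
step 10 deliver 0→3: 3={part,t=1,log=s}
step 11 deliver 0→2: 2={part,t=1,log=s}
step 12 timeout(0): 0={coor,t=2,log=s}
step 13 deliver 0→1: 1={part,t=1,log=s}
step 14 deliver 1→0: —
step 15 deliver 0→3: 3={part,t=2,log=s}
step 16 deliver 3→0: —
step 17 deliver 0→2: 2={part,t=2,log=s}
step 18 deliver 2→0: —
step 19 deliver 0→2: —
step 20 deliver 4→0: —
step 21 deliver 0→4: 4={part,t=1,log=s}
step 22 timeout(0): 0={coor,t=3,log=s}
step 23 deliver 4→0: —
step 24 deliver 1→3: —
step 25 deliver 4→2: —
step 26 propose(0,'r'): 0={coor,t=4,log=s}
step 27 deliver 0→3: 3={part,t=3,log=s}
step 28 deliver 3→0: —
step 29 deliver 0→2: 2={part,t=3,log=s}
step 30 deliver 2→0: —
step 31 deliver 2→4: —
step 32 deliver 2→4: —

no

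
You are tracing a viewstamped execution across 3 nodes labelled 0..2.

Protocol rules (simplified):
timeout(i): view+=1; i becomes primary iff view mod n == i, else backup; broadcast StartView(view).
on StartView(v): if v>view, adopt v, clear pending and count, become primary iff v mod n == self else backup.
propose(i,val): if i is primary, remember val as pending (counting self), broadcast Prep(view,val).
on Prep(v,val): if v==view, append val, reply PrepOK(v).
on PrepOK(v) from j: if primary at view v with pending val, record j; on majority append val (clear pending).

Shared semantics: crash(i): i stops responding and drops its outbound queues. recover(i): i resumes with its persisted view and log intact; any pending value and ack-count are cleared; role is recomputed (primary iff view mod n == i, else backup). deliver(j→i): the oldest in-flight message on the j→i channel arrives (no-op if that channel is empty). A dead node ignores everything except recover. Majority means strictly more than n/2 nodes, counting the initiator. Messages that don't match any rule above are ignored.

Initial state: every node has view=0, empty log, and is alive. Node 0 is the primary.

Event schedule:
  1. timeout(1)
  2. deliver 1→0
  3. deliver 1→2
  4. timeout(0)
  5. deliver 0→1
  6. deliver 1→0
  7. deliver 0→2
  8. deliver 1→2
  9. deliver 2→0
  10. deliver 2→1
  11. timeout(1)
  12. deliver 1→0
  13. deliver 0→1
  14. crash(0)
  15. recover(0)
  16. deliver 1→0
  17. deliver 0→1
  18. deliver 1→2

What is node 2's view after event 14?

[1] timeout(1) → N1(prim v1 [-])
[2] deliver 1→0 → N0(back v1 [-])
[3] deliver 1→2 → N2(back v1 [-])
[4] timeout(0) → N0(back v2 [-])
[5] deliver 0→1 → N1(back v2 [-])
[6] deliver 1→0 → ∅
[7] deliver 0→2 → N2(prim v2 [-])
[8] deliver 1→2 → ∅
[9] deliver 2→0 → ∅
[10] deliver 2→1 → ∅
[11] timeout(1) → N1(back v3 [-])
[12] deliver 1→0 → N0(prim v3 [-])
[13] deliver 0→1 → ∅
[14] crash(0) → N0(✗prim v3 [-])

2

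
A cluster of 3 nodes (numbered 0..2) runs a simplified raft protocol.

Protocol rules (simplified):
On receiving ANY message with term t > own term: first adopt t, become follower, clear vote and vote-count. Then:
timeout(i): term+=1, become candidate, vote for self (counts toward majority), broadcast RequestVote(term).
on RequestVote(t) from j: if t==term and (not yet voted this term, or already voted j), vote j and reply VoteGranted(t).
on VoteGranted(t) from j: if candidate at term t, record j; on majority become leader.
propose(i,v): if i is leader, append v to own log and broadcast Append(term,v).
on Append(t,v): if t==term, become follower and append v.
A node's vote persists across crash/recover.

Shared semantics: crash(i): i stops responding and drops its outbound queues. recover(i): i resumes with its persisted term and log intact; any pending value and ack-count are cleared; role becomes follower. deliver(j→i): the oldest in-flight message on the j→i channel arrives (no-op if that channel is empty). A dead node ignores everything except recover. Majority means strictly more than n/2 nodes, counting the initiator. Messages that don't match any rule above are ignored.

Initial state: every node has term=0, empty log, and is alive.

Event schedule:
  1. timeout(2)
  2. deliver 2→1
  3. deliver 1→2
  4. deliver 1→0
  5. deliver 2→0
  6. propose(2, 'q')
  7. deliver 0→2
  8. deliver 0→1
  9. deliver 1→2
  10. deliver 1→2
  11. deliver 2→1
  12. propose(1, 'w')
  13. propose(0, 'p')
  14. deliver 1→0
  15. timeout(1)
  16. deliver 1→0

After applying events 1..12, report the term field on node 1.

1

1. timeout(2):  <2:cand t1 ->
2. deliver 2→1:  <1:foll t1 ->
3. deliver 1→2:  <2:lead t1 ->
4. deliver 1→0:  nop
5. deliver 2→0:  <0:foll t1 ->
6. propose(2,'q'):  <2:lead t1 q>
7. deliver 0→2:  nop
8. deliver 0→1:  nop
9. deliver 1→2:  nop
10. deliver 1→2:  nop
11. deliver 2→1:  <1:foll t1 q>
12. propose(1,'w'):  nop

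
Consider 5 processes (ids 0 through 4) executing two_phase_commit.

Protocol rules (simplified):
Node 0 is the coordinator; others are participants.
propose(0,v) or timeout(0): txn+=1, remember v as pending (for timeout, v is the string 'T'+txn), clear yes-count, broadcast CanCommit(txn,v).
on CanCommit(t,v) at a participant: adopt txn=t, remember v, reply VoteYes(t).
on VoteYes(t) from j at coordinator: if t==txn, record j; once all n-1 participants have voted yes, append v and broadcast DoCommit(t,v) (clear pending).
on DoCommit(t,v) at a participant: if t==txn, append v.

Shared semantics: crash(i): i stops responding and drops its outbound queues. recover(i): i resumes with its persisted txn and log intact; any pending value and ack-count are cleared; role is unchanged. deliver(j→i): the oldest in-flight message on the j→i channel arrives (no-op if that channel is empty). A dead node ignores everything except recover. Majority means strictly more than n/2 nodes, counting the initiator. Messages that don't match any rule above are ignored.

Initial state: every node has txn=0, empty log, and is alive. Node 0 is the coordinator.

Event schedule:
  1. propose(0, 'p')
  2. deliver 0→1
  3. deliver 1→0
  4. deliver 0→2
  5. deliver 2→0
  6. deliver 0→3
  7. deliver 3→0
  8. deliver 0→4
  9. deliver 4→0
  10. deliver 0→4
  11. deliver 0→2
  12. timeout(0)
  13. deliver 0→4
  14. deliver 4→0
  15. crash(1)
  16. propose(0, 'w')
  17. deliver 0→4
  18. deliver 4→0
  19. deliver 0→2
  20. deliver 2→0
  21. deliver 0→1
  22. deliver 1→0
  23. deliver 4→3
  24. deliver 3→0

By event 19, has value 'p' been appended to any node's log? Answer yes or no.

yes

after 1 — propose(0,'p'): n0:coor/t1/[-]
after 2 — deliver 0→1: n1:part/t1/[-]
after 3 — deliver 1→0: ·
after 4 — deliver 0→2: n2:part/t1/[-]
after 5 — deliver 2→0: ·
after 6 — deliver 0→3: n3:part/t1/[-]
after 7 — deliver 3→0: ·
after 8 — deliver 0→4: n4:part/t1/[-]
after 9 — deliver 4→0: n0:coor/t1/[p]
after 10 — deliver 0→4: n4:part/t1/[p]
after 11 — deliver 0→2: n2:part/t1/[p]
after 12 — timeout(0): n0:coor/t2/[p]
after 13 — deliver 0→4: n4:part/t2/[p]
after 14 — deliver 4→0: ·
after 15 — crash(1): n1:✗part/t1/[-]
after 16 — propose(0,'w'): n0:coor/t3/[p]
after 17 — deliver 0→4: n4:part/t3/[p]
after 18 — deliver 4→0: ·
after 19 — deliver 0→2: n2:part/t2/[p]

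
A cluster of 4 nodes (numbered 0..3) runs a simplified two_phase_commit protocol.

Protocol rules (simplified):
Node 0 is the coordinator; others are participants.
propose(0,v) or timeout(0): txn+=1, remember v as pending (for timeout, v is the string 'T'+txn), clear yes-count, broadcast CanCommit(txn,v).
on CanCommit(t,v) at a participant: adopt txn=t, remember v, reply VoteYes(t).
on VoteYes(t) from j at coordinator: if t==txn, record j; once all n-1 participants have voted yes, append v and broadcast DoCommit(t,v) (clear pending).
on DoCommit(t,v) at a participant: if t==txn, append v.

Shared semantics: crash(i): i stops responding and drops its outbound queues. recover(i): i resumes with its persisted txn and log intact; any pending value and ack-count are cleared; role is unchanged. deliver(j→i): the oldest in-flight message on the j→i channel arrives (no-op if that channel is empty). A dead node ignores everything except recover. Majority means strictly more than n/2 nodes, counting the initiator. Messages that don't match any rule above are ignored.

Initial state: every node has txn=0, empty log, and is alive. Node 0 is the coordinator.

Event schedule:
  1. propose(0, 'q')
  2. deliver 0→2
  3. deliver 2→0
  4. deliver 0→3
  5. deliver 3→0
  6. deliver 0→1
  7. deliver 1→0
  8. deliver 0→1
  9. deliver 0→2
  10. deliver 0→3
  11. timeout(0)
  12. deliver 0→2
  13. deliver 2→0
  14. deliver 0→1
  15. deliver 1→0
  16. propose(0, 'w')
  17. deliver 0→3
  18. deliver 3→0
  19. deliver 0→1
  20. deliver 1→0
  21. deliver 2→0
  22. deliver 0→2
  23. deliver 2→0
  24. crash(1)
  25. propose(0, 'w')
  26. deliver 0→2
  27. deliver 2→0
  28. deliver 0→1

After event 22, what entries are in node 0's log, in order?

q

after 1 — propose(0,'q'): n0:coor/t1/[-]
after 2 — deliver 0→2: n2:part/t1/[-]
after 3 — deliver 2→0: ·
after 4 — deliver 0→3: n3:part/t1/[-]
after 5 — deliver 3→0: ·
after 6 — deliver 0→1: n1:part/t1/[-]
after 7 — deliver 1→0: n0:coor/t1/[q]
after 8 — deliver 0→1: n1:part/t1/[q]
after 9 — deliver 0→2: n2:part/t1/[q]
after 10 — deliver 0→3: n3:part/t1/[q]
after 11 — timeout(0): n0:coor/t2/[q]
after 12 — deliver 0→2: n2:part/t2/[q]
after 13 — deliver 2→0: ·
after 14 — deliver 0→1: n1:part/t2/[q]
after 15 — deliver 1→0: ·
after 16 — propose(0,'w'): n0:coor/t3/[q]
after 17 — deliver 0→3: n3:part/t2/[q]
after 18 — deliver 3→0: ·
after 19 — deliver 0→1: n1:part/t3/[q]
after 20 — deliver 1→0: ·
after 21 — deliver 2→0: ·
after 22 — deliver 0→2: n2:part/t3/[q]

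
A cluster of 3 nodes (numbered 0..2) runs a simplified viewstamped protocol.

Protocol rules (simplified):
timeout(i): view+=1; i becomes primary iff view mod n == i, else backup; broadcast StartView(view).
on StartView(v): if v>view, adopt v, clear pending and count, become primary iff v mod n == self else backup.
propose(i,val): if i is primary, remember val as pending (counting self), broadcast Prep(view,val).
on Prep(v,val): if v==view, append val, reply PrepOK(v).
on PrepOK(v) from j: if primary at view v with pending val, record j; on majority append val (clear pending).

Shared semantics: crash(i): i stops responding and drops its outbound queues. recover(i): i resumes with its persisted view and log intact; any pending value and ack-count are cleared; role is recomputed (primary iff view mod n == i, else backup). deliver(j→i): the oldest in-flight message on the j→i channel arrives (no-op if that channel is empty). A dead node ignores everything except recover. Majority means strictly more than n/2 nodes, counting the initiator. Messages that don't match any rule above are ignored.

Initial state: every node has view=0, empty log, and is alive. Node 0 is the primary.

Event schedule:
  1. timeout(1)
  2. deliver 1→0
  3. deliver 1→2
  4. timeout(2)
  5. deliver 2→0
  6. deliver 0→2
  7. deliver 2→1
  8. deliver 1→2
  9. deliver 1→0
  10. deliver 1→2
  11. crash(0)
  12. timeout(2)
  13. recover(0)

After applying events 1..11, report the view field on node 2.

e1 timeout(1): 1[prim,v=1,-]
e2 deliver 1→0: 0[back,v=1,-]
e3 deliver 1→2: 2[back,v=1,-]
e4 timeout(2): 2[prim,v=2,-]
e5 deliver 2→0: 0[back,v=2,-]
e6 deliver 0→2: ·
e7 deliver 2→1: 1[back,v=2,-]
e8 deliver 1→2: ·
e9 deliver 1→0: ·
e10 deliver 1→2: ·
e11 crash(0): 0[✗back,v=2,-]

2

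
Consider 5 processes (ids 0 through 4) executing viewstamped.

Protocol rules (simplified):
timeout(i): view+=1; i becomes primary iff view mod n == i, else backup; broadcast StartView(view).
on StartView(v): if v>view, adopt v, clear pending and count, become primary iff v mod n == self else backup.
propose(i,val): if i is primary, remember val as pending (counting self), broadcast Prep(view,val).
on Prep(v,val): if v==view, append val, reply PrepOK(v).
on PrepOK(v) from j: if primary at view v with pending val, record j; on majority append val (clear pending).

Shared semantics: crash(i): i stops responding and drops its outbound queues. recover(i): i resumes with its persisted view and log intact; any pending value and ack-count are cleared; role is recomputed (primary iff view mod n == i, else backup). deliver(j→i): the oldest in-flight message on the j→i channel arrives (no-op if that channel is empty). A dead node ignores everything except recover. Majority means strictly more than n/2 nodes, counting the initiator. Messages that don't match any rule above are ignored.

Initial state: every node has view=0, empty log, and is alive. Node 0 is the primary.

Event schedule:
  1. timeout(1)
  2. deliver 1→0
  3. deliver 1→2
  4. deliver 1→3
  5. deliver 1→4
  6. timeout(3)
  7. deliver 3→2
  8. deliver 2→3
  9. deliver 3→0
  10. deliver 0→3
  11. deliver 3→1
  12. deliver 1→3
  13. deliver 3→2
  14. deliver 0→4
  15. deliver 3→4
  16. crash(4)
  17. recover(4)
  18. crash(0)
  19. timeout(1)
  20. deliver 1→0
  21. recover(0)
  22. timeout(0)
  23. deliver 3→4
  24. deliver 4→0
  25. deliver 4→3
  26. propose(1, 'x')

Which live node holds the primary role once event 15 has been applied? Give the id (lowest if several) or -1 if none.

1. timeout(1):  <1:prim v1 ->
2. deliver 1→0:  <0:back v1 ->
3. deliver 1→2:  <2:back v1 ->
4. deliver 1→3:  <3:back v1 ->
5. deliver 1→4:  <4:back v1 ->
6. timeout(3):  <3:back v2 ->
7. deliver 3→2:  <2:prim v2 ->
8. deliver 2→3:  nop
9. deliver 3→0:  <0:back v2 ->
10. deliver 0→3:  nop
11. deliver 3→1:  <1:back v2 ->
12. deliver 1→3:  nop
13. deliver 3→2:  nop
14. deliver 0→4:  nop
15. deliver 3→4:  <4:back v2 ->

2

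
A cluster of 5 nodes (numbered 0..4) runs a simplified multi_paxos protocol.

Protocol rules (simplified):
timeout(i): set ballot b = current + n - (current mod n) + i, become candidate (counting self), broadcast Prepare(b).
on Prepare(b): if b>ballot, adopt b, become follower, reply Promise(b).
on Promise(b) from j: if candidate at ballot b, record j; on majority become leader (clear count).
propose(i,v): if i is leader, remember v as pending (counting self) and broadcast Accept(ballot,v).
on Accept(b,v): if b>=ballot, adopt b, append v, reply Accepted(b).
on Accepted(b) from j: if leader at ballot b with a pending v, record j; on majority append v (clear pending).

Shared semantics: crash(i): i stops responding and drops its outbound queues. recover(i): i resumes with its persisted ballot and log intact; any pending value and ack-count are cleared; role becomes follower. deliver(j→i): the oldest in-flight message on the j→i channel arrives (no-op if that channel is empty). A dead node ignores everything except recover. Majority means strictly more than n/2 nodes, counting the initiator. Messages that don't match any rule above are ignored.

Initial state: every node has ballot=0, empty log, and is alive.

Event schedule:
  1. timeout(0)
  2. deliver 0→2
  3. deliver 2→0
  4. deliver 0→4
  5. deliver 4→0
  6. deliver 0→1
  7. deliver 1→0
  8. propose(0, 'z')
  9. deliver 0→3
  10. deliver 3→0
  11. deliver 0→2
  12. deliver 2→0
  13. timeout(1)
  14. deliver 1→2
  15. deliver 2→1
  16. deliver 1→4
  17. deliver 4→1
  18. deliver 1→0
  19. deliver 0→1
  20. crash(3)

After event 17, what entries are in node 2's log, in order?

z

e1 timeout(0): 0[cand,b=5,-]
e2 deliver 0→2: 2[foll,b=5,-]
e3 deliver 2→0: ·
e4 deliver 0→4: 4[foll,b=5,-]
e5 deliver 4→0: 0[lead,b=5,-]
e6 deliver 0→1: 1[foll,b=5,-]
e7 deliver 1→0: ·
e8 propose(0,'z'): ·
e9 deliver 0→3: 3[foll,b=5,-]
e10 deliver 3→0: ·
e11 deliver 0→2: 2[foll,b=5,z]
e12 deliver 2→0: ·
e13 timeout(1): 1[cand,b=11,-]
e14 deliver 1→2: 2[foll,b=11,z]
e15 deliver 2→1: ·
e16 deliver 1→4: 4[foll,b=11,-]
e17 deliver 4→1: 1[lead,b=11,-]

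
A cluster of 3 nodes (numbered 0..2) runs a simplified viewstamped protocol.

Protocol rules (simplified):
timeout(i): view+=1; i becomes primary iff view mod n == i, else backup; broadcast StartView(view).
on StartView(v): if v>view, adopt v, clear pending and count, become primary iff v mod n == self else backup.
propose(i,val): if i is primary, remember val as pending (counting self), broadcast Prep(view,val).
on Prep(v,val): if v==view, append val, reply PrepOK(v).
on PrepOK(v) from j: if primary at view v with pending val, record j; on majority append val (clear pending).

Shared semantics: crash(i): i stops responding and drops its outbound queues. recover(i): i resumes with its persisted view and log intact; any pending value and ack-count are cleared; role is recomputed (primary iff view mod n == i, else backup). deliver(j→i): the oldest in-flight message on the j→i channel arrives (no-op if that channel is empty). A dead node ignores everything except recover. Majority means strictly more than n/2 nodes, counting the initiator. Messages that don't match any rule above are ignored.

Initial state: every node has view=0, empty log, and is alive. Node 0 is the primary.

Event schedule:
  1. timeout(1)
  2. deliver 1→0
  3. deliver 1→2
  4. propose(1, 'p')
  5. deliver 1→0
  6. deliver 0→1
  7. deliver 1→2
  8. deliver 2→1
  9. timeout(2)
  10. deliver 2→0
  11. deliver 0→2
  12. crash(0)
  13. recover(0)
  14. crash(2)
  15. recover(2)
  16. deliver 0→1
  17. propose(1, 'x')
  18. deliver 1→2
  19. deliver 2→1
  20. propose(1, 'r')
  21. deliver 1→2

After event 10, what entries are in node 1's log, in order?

[1] timeout(1) → N1(prim v1 [-])
[2] deliver 1→0 → N0(back v1 [-])
[3] deliver 1→2 → N2(back v1 [-])
[4] propose(1,'p') → ∅
[5] deliver 1→0 → N0(back v1 [p])
[6] deliver 0→1 → N1(prim v1 [p])
[7] deliver 1→2 → N2(back v1 [p])
[8] deliver 2→1 → ∅
[9] timeout(2) → N2(prim v2 [p])
[10] deliver 2→0 → N0(back v2 [p])

p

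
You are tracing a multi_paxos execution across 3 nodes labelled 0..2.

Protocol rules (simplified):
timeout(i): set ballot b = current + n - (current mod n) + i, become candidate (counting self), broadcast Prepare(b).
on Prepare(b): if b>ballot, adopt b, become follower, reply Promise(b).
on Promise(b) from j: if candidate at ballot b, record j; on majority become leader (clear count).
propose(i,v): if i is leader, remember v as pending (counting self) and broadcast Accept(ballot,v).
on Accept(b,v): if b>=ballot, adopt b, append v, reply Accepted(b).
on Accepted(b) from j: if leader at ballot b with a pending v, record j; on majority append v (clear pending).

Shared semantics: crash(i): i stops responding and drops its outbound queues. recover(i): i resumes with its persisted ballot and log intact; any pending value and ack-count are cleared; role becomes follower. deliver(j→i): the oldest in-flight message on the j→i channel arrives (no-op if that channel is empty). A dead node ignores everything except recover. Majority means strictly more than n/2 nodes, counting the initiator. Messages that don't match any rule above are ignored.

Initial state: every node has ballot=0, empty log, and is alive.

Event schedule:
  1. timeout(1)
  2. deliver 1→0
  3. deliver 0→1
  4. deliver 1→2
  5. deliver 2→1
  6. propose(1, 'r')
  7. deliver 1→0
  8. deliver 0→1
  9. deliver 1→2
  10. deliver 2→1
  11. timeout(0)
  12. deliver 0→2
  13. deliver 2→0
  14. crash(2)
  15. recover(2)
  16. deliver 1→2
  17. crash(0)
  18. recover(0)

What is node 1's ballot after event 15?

after 1 — timeout(1): n1:cand/b4/[-]
after 2 — deliver 1→0: n0:foll/b4/[-]
after 3 — deliver 0→1: n1:lead/b4/[-]
after 4 — deliver 1→2: n2:foll/b4/[-]
after 5 — deliver 2→1: ·
after 6 — propose(1,'r'): ·
after 7 — deliver 1→0: n0:foll/b4/[r]
after 8 — deliver 0→1: n1:lead/b4/[r]
after 9 — deliver 1→2: n2:foll/b4/[r]
after 10 — deliver 2→1: ·
after 11 — timeout(0): n0:cand/b6/[r]
after 12 — deliver 0→2: n2:foll/b6/[r]
after 13 — deliver 2→0: n0:lead/b6/[r]
after 14 — crash(2): n2:✗foll/b6/[r]
after 15 — recover(2): n2:foll/b6/[r]

4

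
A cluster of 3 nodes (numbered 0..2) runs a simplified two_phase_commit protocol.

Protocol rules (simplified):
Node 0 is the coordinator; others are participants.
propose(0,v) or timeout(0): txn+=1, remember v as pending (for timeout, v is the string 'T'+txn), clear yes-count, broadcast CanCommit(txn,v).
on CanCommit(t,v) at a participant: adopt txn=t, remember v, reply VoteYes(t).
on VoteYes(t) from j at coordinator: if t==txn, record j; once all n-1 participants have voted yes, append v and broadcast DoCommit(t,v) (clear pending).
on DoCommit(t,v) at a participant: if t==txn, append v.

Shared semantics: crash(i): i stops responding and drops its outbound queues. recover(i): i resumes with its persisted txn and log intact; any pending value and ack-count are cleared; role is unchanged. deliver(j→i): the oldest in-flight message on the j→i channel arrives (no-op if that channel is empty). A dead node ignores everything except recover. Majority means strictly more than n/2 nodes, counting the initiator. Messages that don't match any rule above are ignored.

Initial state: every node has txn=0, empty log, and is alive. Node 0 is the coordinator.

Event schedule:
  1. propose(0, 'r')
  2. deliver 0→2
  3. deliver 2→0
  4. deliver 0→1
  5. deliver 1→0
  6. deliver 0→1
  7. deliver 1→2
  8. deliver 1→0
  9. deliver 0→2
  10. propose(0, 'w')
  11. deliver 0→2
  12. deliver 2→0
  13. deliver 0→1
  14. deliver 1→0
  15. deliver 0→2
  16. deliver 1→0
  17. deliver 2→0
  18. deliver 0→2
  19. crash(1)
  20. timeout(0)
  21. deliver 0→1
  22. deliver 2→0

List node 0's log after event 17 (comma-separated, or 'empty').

r,w

step 1 propose(0,'r'): 0={coor,t=1,log=-}
step 2 deliver 0→2: 2={part,t=1,log=-}
step 3 deliver 2→0: —
step 4 deliver 0→1: 1={part,t=1,log=-}
step 5 deliver 1→0: 0={coor,t=1,log=r}
step 6 deliver 0→1: 1={part,t=1,log=r}
step 7 deliver 1→2: —
step 8 deliver 1→0: —
step 9 deliver 0→2: 2={part,t=1,log=r}
step 10 propose(0,'w'): 0={coor,t=2,log=r}
step 11 deliver 0→2: 2={part,t=2,log=r}
step 12 deliver 2→0: —
step 13 deliver 0→1: 1={part,t=2,log=r}
step 14 deliver 1→0: 0={coor,t=2,log=r,w}
step 15 deliver 0→2: 2={part,t=2,log=r,w}
step 16 deliver 1→0: —
step 17 deliver 2→0: —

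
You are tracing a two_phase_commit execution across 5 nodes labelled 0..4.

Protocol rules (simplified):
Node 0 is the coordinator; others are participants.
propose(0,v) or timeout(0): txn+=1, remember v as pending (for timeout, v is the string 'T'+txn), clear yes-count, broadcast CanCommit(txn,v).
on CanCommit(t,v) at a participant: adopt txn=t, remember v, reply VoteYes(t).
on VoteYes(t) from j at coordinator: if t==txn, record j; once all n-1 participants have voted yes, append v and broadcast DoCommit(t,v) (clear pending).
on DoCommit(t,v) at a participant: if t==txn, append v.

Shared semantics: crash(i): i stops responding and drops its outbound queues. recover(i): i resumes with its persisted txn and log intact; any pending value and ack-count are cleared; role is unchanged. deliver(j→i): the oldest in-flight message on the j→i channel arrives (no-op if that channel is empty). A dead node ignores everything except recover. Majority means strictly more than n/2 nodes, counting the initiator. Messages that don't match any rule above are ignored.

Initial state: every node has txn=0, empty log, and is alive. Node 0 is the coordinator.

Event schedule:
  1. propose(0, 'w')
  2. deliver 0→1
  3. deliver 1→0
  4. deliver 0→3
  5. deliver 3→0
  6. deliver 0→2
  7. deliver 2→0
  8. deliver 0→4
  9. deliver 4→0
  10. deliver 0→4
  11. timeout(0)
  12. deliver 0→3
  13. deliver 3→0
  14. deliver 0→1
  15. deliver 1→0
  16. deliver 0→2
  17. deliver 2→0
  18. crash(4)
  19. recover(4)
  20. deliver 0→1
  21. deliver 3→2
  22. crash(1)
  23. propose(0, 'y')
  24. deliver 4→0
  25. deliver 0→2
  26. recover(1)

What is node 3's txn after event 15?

1. propose(0,'w'):  <0:coor t1 ->
2. deliver 0→1:  <1:part t1 ->
3. deliver 1→0:  nop
4. deliver 0→3:  <3:part t1 ->
5. deliver 3→0:  nop
6. deliver 0→2:  <2:part t1 ->
7. deliver 2→0:  nop
8. deliver 0→4:  <4:part t1 ->
9. deliver 4→0:  <0:coor t1 w>
10. deliver 0→4:  <4:part t1 w>
11. timeout(0):  <0:coor t2 w>
12. deliver 0→3:  <3:part t1 w>
13. deliver 3→0:  nop
14. deliver 0→1:  <1:part t1 w>
15. deliver 1→0:  nop

1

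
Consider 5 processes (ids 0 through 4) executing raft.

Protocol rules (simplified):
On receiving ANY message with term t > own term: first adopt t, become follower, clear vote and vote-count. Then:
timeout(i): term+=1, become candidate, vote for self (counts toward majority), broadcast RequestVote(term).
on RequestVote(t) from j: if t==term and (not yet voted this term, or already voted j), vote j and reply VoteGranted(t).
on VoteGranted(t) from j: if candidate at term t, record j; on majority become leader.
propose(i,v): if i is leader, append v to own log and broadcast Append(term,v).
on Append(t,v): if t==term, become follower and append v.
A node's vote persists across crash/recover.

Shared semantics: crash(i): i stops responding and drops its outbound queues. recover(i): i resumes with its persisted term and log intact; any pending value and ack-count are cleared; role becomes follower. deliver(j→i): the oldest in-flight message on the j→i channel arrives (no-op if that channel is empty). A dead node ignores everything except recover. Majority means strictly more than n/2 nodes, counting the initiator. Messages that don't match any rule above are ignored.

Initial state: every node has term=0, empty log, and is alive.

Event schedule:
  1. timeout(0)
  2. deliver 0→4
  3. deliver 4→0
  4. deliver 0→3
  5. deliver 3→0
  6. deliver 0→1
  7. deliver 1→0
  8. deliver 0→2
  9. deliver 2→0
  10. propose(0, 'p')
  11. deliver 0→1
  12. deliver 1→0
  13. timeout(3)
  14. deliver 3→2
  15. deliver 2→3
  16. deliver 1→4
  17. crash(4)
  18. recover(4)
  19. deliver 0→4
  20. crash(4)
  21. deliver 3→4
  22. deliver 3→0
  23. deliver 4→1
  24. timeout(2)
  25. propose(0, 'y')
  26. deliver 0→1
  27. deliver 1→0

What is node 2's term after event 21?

[1] timeout(0) → N0(cand t1 [-])
[2] deliver 0→4 → N4(foll t1 [-])
[3] deliver 4→0 → ∅
[4] deliver 0→3 → N3(foll t1 [-])
[5] deliver 3→0 → N0(lead t1 [-])
[6] deliver 0→1 → N1(foll t1 [-])
[7] deliver 1→0 → ∅
[8] deliver 0→2 → N2(foll t1 [-])
[9] deliver 2→0 → ∅
[10] propose(0,'p') → N0(lead t1 [p])
[11] deliver 0→1 → N1(foll t1 [p])
[12] deliver 1→0 → ∅
[13] timeout(3) → N3(cand t2 [-])
[14] deliver 3→2 → N2(foll t2 [-])
[15] deliver 2→3 → ∅
[16] deliver 1→4 → ∅
[17] crash(4) → N4(✗foll t1 [-])
[18] recover(4) → N4(foll t1 [-])
[19] deliver 0→4 → N4(foll t1 [p])
[20] crash(4) → N4(✗foll t1 [p])
[21] deliver 3→4 → ∅

2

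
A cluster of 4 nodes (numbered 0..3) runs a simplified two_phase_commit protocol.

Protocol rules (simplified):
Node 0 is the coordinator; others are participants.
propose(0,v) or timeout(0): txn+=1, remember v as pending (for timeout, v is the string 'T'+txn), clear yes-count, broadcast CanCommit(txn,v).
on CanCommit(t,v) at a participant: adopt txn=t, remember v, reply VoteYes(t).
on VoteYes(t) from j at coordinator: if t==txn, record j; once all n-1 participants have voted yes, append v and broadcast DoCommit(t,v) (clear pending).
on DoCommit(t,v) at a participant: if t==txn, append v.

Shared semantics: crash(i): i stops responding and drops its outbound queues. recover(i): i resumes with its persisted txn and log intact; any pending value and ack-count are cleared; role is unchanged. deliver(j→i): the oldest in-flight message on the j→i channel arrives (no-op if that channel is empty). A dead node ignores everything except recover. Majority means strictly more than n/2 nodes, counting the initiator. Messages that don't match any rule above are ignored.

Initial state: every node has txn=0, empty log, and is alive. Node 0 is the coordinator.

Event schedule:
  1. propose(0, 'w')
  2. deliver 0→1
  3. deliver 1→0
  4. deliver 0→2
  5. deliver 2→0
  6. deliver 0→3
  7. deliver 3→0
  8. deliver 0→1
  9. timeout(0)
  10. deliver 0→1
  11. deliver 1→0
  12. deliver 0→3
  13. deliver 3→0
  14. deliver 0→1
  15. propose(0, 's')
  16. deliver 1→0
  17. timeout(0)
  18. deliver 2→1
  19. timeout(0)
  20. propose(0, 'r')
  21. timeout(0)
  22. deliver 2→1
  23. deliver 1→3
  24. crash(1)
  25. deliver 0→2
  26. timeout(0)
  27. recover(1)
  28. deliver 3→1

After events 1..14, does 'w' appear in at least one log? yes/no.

yes

after 1 — propose(0,'w'): n0:coor/t1/[-]
after 2 — deliver 0→1: n1:part/t1/[-]
after 3 — deliver 1→0: ·
after 4 — deliver 0→2: n2:part/t1/[-]
after 5 — deliver 2→0: ·
after 6 — deliver 0→3: n3:part/t1/[-]
after 7 — deliver 3→0: n0:coor/t1/[w]
after 8 — deliver 0→1: n1:part/t1/[w]
after 9 — timeout(0): n0:coor/t2/[w]
after 10 — deliver 0→1: n1:part/t2/[w]
after 11 — deliver 1→0: ·
after 12 — deliver 0→3: n3:part/t1/[w]
after 13 — deliver 3→0: ·
after 14 — deliver 0→1: ·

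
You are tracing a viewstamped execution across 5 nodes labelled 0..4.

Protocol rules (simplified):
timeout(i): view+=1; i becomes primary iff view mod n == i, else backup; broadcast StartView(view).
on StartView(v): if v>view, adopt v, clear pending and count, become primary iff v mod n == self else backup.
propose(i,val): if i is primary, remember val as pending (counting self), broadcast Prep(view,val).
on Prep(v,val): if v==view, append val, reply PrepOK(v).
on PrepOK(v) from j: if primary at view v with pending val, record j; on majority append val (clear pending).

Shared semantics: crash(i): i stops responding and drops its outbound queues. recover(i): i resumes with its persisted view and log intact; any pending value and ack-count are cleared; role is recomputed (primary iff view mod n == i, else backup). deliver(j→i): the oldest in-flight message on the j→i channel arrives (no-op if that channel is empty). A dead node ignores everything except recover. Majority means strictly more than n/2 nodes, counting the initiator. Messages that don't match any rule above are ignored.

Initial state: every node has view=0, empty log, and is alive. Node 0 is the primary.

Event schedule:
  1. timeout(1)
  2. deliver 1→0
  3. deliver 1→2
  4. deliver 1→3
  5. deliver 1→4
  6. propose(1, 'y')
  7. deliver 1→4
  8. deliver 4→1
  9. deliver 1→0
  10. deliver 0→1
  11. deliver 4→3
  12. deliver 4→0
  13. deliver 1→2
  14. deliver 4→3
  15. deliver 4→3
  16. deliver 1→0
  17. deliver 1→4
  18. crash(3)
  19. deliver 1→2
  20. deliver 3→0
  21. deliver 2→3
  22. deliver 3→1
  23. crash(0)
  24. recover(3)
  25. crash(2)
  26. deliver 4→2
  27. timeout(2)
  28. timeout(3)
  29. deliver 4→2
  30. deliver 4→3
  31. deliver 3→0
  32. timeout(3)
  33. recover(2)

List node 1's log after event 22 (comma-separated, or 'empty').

y

after 1 — timeout(1): n1:prim/v1/[-]
after 2 — deliver 1→0: n0:back/v1/[-]
after 3 — deliver 1→2: n2:back/v1/[-]
after 4 — deliver 1→3: n3:back/v1/[-]
after 5 — deliver 1→4: n4:back/v1/[-]
after 6 — propose(1,'y'): ·
after 7 — deliver 1→4: n4:back/v1/[y]
after 8 — deliver 4→1: ·
after 9 — deliver 1→0: n0:back/v1/[y]
after 10 — deliver 0→1: n1:prim/v1/[y]
after 11 — deliver 4→3: ·
after 12 — deliver 4→0: ·
after 13 — deliver 1→2: n2:back/v1/[y]
after 14 — deliver 4→3: ·
after 15 — deliver 4→3: ·
after 16 — deliver 1→0: ·
after 17 — deliver 1→4: ·
after 18 — crash(3): n3:✗back/v1/[-]
after 19 — deliver 1→2: ·
after 20 — deliver 3→0: ·
after 21 — deliver 2→3: ·
after 22 — deliver 3→1: ·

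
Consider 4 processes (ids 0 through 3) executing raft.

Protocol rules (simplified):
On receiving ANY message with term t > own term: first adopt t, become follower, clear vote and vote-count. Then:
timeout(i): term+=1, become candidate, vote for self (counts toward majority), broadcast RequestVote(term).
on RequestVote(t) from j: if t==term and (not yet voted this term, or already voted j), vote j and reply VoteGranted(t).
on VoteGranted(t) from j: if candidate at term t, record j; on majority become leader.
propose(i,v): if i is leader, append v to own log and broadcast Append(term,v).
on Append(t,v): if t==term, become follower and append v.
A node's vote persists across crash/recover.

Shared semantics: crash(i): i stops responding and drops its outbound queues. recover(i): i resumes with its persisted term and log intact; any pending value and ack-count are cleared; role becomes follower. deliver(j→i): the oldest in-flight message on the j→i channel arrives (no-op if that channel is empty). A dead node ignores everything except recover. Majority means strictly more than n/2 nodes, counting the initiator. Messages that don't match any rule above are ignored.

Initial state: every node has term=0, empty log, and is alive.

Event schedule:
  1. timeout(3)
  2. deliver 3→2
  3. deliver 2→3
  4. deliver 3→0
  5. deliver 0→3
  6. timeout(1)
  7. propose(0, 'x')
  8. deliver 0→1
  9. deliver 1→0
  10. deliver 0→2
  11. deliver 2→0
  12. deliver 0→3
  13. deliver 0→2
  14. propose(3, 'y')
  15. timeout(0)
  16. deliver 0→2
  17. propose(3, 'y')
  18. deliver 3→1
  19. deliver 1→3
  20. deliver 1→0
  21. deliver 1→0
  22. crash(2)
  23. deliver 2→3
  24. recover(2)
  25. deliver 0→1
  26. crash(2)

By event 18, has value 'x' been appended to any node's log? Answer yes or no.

e1 timeout(3): 3[cand,t=1,-]
e2 deliver 3→2: 2[foll,t=1,-]
e3 deliver 2→3: ·
e4 deliver 3→0: 0[foll,t=1,-]
e5 deliver 0→3: 3[lead,t=1,-]
e6 timeout(1): 1[cand,t=1,-]
e7 propose(0,'x'): ·
e8 deliver 0→1: ·
e9 deliver 1→0: ·
e10 deliver 0→2: ·
e11 deliver 2→0: ·
e12 deliver 0→3: ·
e13 deliver 0→2: ·
e14 propose(3,'y'): 3[lead,t=1,y]
e15 timeout(0): 0[cand,t=2,-]
e16 deliver 0→2: 2[foll,t=2,-]
e17 propose(3,'y'): 3[lead,t=1,y,y]
e18 deliver 3→1: ·

no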